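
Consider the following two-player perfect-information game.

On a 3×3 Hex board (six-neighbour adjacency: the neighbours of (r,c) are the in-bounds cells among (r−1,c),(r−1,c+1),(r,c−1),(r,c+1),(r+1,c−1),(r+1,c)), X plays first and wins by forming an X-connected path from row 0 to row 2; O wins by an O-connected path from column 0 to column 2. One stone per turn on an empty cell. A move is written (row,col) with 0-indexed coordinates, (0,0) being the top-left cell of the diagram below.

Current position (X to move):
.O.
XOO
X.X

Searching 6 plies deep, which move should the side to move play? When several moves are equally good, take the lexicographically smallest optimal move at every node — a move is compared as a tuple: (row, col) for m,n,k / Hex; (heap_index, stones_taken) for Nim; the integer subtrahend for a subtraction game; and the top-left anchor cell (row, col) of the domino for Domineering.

[.O./XOO/X.X] X move#1: (0,0):+1/XO./XOO/X.X*, (0,2):-1/.OX/XOO/X.X, (2,1):-1/.O./XOO/XXX
[XO./XOO/X.X] end (terminal -1, O#2); searched .O./XOO/X.X to 6

X's best at [.O./XOO/X.X]: (0,0)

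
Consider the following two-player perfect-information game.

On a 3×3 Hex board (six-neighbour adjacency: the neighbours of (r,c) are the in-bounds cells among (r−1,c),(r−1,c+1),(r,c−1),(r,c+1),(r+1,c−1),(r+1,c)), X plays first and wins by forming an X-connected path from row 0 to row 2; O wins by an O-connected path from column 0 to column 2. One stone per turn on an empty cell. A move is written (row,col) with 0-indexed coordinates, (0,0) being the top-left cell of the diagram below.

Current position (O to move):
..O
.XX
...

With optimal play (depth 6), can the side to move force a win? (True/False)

O winning at [..O/.XX/...]: True

[..O/.XX/...] O move#1: (0,0):-1/O.O/.XX/..., (0,1):+1/.OO/.XX/...*, (1,0):-1/..O/OXX/..., (2,0):-1/..O/.XX/O.., (2,1):-1/..O/.XX/.O., (2,2):-1/..O/.XX/..O
[.OO/.XX/...] X move#2: (0,0):-1/XOO/.XX/...*, (1,0):-1/.OO/XXX/..., (2,0):-1/.OO/.XX/X.., (2,1):-1/.OO/.XX/.X., (2,2):-1/.OO/.XX/..X
[XOO/.XX/...] O move#3: (1,0):+1/XOO/OXX/...*, (2,0):-1/XOO/.XX/O.., (2,1):-1/XOO/.XX/.O., (2,2):-1/XOO/.XX/..O
[XOO/OXX/...] end (terminal -1, X#4); searched ..O/.XX/... to 6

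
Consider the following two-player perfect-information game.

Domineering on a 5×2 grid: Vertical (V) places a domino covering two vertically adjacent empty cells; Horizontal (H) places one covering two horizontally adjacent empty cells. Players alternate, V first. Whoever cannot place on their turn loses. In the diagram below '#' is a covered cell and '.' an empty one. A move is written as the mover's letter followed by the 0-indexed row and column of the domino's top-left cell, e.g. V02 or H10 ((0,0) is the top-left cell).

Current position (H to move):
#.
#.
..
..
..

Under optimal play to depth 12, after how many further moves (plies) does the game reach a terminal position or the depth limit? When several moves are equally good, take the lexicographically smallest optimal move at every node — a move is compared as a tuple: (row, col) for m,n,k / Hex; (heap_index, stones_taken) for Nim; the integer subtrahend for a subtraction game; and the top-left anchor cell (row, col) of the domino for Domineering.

PV length from [#./#./../../..]: 3 plies

[#./#./../../..] H move#1: H20:-1/#./#./##/../.., H30:+1/#./#./../##/..*, H40:-1/#./#./../../##
[#./#./../##/..] V move#2: V01:-1/##/##/../##/..*, V11:-1/#./##/.#/##/..
[##/##/../##/..] H move#3: H20:+1/##/##/##/##/..*, H40:+1/##/##/../##/##
[##/##/##/##/..] end (terminal -1, V#4); searched #./#./../../.. to 12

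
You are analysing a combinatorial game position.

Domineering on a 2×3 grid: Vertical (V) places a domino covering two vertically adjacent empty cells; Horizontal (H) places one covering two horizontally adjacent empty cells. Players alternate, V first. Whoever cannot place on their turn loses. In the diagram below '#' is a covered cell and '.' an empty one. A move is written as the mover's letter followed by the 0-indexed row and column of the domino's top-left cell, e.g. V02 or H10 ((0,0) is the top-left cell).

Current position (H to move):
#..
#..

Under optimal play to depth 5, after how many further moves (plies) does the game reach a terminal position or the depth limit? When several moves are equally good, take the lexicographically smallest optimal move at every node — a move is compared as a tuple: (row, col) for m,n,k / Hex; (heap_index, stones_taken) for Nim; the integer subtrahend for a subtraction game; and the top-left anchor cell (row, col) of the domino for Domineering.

PV length from [#../#..]: 1 ply

p1 H@[#../#..]: H01[###/#..]+1* H11[#../###]+1
p2 V@[###/#..] terminal -1; root [#../#..] d5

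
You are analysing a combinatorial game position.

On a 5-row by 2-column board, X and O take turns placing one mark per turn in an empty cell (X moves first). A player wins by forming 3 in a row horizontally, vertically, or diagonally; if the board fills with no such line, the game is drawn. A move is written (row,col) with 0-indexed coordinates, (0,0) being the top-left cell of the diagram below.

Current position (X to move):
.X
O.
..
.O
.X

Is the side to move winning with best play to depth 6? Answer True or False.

ply 1, X at .X/O./../.O/.X | (0,0)=+0→XX/O./../.O/.X*; (1,1)=+0→.X/OX/../.O/.X; (2,0)=+0→.X/O./X./.O/.X; (2,1)=+0→.X/O./.X/.O/.X; (3,0)=+0→.X/O./../XO/.X; (4,0)=-1→.X/O./../.O/XX
ply 2, O at XX/O./../.O/.X | (1,1)=+0→XX/OO/../.O/.X*; (2,0)=+0→XX/O./O./.O/.X; (2,1)=+0→XX/O./.O/.O/.X; (3,0)=+0→XX/O./../OO/.X; (4,0)=+0→XX/O./../.O/OX
ply 3, X at XX/OO/../.O/.X | (2,0)=-1→XX/OO/X./.O/.X; (2,1)=+0→XX/OO/.X/.O/.X*; (3,0)=-1→XX/OO/../XO/.X; (4,0)=-1→XX/OO/../.O/XX
ply 4, O at XX/OO/.X/.O/.X | (2,0)=+0→XX/OO/OX/.O/.X*; (3,0)=+0→XX/OO/.X/OO/.X; (4,0)=+0→XX/OO/.X/.O/OX
ply 5, X at XX/OO/OX/.O/.X | (3,0)=+0→XX/OO/OX/XO/.X*; (4,0)=-1→XX/OO/OX/.O/XX
ply 6, O at XX/OO/OX/XO/.X | (4,0)=+0→XX/OO/OX/XO/OX*
ply 7: XX/OO/OX/XO/OX is terminal +0 (X); from .X/O./../.O/.X depth 6

X winning at [.X/O./../.O/.X]: False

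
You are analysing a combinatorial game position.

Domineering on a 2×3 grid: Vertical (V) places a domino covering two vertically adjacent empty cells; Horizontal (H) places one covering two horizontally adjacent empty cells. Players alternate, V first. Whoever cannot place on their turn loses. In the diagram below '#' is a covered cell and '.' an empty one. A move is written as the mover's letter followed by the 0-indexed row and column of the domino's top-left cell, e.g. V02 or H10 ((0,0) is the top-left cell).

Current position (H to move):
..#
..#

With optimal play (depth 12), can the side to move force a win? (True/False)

H winning at [..#/..#]: True

ply 1, H at ..#/..# | H00=+1→###/..#*; H10=+1→..#/###
ply 2: ###/..# is terminal -1 (V); from ..#/..# depth 12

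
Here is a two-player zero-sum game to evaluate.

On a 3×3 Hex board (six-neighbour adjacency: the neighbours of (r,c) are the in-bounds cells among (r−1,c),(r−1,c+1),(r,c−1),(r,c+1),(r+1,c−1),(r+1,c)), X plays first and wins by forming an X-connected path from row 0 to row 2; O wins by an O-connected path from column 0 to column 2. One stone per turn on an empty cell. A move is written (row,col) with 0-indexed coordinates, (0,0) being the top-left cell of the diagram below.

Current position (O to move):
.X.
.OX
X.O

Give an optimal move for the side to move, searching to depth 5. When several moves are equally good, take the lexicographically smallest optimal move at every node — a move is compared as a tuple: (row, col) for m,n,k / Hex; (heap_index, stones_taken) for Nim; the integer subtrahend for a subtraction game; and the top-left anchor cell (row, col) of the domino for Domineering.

O's best at [.X./.OX/X.O]: (1,0)

ply 1, O at .X./.OX/X.O | (0,0)=-1→OX./.OX/X.O; (0,2)=-1→.XO/.OX/X.O; (1,0)=+1→.X./OOX/X.O*; (2,1)=-1→.X./.OX/XOO
ply 2, X at .X./OOX/X.O | (0,0)=-1→XX./OOX/X.O*; (0,2)=-1→.XX/OOX/X.O; (2,1)=-1→.X./OOX/XXO
ply 3, O at XX./OOX/X.O | (0,2)=+1→XXO/OOX/X.O*; (2,1)=+1→XX./OOX/XOO
ply 4: XXO/OOX/X.O is terminal -1 (X); from .X./.OX/X.O depth 5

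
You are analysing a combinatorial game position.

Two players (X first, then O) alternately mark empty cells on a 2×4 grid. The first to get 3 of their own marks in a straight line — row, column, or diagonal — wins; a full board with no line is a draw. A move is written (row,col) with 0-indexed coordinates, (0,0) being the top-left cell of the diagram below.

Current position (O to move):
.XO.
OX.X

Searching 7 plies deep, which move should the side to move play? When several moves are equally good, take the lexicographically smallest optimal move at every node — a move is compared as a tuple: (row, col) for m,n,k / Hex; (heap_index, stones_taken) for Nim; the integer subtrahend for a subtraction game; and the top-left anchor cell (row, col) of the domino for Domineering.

O's best at [.XO./OX.X]: (1,2)

[.XO./OX.X] O move#1: (0,0):-1/OXO./OX.X, (0,3):-1/.XOO/OX.X, (1,2):+0/.XO./OXOX*
[.XO./OXOX] X move#2: (0,0):+0/XXO./OXOX*, (0,3):+0/.XOX/OXOX
[XXO./OXOX] O move#3: (0,3):+0/XXOO/OXOX*
[XXOO/OXOX] end (terminal +0, X#4); searched .XO./OX.X to 7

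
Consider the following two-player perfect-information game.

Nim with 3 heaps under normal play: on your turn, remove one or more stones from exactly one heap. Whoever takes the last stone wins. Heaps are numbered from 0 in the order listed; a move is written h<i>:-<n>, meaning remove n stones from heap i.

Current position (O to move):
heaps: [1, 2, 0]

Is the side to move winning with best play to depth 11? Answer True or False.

[(1,2,0)] O move#1: h0:-1:-1/(0,2,0), h1:-1:+1/(1,1,0)*, h1:-2:-1/(1,0,0)
[(1,1,0)] X move#2: h0:-1:-1/(0,1,0)*, h1:-1:-1/(1,0,0)
[(0,1,0)] O move#3: h1:-1:+1/(0,0,0)*
[(0,0,0)] end (terminal -1, X#4); searched (1,2,0) to 11

O winning at [(1,2,0)]: True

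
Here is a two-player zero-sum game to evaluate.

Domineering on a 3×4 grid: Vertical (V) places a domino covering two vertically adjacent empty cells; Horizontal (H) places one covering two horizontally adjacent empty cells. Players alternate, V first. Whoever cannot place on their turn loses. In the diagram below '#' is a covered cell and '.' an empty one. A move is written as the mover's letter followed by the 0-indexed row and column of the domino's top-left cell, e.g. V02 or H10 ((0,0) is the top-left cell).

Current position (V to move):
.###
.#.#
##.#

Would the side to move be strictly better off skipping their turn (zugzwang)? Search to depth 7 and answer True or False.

p1 V@[.###/.#.#/##.#]: V00[####/##.#/##.#]+1* V12[.###/.###/####]+1
p2 H@[####/##.#/##.#] terminal -1; root [.###/.#.#/##.#] d7
pass branch (H moves first from the same position):
  | p1 H@[.###/.#.#/##.#] terminal -1; root [.###/.#.#/##.#] d7
V moving scores +1; V passing scores +1

zugzwang(.###/.#.#/##.#, V) = False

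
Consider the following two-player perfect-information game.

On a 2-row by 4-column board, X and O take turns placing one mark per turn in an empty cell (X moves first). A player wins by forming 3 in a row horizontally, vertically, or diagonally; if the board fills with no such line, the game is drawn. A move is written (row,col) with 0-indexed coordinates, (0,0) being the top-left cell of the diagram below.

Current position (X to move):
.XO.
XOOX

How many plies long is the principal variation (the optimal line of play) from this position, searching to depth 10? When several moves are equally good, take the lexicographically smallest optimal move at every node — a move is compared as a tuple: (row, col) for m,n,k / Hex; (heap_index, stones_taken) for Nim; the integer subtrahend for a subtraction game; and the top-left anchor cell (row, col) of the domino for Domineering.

[.XO./XOOX] X move#1: (0,0):+0/XXO./XOOX*, (0,3):+0/.XOX/XOOX
[XXO./XOOX] O move#2: (0,3):+0/XXOO/XOOX*
[XXOO/XOOX] end (terminal +0, X#3); searched .XO./XOOX to 10

PV length from [.XO./XOOX]: 2 plies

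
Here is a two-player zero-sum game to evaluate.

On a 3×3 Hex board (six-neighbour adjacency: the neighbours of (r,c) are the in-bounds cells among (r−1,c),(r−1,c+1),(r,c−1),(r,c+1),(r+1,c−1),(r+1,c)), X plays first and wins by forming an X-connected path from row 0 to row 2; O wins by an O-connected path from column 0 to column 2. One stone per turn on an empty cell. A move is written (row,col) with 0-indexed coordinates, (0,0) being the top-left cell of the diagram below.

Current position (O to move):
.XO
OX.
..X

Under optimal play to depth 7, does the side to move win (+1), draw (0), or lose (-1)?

ply 1, O at .XO/OX./..X | (0,0)=-1→OXO/OX./..X*; (1,2)=-1→.XO/OXO/..X; (2,0)=-1→.XO/OX./O.X; (2,1)=-1→.XO/OX./.OX
ply 2, X at OXO/OX./..X | (1,2)=+1→OXO/OXX/..X*; (2,0)=+1→OXO/OX./X.X; (2,1)=+1→OXO/OX./.XX
ply 3: OXO/OXX/..X is terminal -1 (O); from .XO/OX./..X depth 7

value(.XO/OX./..X, O) = -1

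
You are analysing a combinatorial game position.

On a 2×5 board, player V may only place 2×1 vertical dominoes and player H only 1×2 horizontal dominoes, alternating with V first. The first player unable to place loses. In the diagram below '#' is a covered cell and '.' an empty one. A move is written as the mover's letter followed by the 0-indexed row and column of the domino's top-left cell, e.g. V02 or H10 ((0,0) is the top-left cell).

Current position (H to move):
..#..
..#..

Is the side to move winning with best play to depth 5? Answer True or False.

[..#../..#..] H move#1: H00:-1/###../..#..*, H03:-1/..###/..#.., H10:-1/..#../###.., H13:-1/..#../..###
[###../..#..] V move#2: V03:+1/####./..##.*, V04:+1/###.#/..#.#
[####./..##.] H move#3: H10:-1/####./####.*
[####./####.] V move#4: V04:+1/#####/#####*
[#####/#####] end (terminal -1, H#5); searched ..#../..#.. to 5

H winning at [..#../..#..]: False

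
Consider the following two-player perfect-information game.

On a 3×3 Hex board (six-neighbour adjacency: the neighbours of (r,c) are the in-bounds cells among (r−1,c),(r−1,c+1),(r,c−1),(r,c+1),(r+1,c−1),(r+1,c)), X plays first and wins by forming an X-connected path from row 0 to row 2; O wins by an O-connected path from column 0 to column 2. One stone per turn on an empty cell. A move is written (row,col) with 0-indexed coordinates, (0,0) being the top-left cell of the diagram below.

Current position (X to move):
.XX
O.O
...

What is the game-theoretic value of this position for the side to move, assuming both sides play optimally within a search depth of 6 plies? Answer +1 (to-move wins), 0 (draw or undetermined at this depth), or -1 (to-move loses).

value(.XX/O.O/..., X) = +1

[.XX/O.O/...] X move#1: (0,0):-1/XXX/O.O/..., (1,1):+1/.XX/OXO/...*, (2,0):-1/.XX/O.O/X.., (2,1):-1/.XX/O.O/.X., (2,2):-1/.XX/O.O/..X
[.XX/OXO/...] O move#2: (0,0):-1/OXX/OXO/...*, (2,0):-1/.XX/OXO/O.., (2,1):-1/.XX/OXO/.O., (2,2):-1/.XX/OXO/..O
[OXX/OXO/...] X move#3: (2,0):+1/OXX/OXO/X..*, (2,1):+1/OXX/OXO/.X., (2,2):+1/OXX/OXO/..X
[OXX/OXO/X..] end (terminal -1, O#4); searched .XX/O.O/... to 6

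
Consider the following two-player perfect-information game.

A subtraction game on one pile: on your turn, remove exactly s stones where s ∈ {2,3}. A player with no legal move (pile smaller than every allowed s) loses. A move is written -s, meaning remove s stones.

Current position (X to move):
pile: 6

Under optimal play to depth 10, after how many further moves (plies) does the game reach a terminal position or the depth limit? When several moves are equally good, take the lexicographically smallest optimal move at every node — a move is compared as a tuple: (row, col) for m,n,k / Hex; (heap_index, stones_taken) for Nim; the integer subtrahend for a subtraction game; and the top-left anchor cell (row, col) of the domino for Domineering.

[6] X move#1: -2:-1/4*, -3:-1/3
[4] O move#2: -2:-1/2, -3:+1/1*
[1] end (terminal -1, X#3); searched 6 to 10

PV length from [6]: 2 plies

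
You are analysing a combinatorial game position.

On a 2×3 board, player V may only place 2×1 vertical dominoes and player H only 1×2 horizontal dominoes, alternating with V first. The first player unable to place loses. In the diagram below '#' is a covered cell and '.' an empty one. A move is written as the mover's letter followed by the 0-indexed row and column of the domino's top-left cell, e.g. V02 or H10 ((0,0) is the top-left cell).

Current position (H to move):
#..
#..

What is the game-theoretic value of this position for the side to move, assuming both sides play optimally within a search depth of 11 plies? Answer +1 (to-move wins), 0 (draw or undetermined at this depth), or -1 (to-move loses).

p1 H@[#../#..]: H01[###/#..]+1* H11[#../###]+1
p2 V@[###/#..] terminal -1; root [#../#..] d11

value(#../#.., H) = +1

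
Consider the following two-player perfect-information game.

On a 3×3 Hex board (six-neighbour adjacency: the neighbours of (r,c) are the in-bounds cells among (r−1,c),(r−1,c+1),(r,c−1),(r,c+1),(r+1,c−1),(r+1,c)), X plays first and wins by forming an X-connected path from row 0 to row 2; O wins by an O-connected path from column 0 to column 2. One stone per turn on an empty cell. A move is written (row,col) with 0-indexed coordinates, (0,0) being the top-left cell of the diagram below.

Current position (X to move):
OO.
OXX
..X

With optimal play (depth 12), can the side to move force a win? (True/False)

p1 X@[OO./OXX/..X]: (0,2)[OOX/OXX/..X]+1* (2,0)[OO./OXX/X.X]-1 (2,1)[OO./OXX/.XX]-1
p2 O@[OOX/OXX/..X] terminal -1; root [OO./OXX/..X] d12

X winning at [OO./OXX/..X]: True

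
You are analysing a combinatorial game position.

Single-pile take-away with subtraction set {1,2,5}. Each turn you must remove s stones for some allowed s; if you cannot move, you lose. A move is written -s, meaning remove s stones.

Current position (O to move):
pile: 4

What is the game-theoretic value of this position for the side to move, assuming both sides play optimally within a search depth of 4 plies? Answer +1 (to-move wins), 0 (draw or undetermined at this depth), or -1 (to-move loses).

value(4, O) = +1

ply 1, O at 4 | -1=+1→3*; -2=-1→2
ply 2, X at 3 | -1=-1→2*; -2=-1→1
ply 3, O at 2 | -1=-1→1; -2=+1→0*
ply 4: 0 is terminal -1 (X); from 4 depth 4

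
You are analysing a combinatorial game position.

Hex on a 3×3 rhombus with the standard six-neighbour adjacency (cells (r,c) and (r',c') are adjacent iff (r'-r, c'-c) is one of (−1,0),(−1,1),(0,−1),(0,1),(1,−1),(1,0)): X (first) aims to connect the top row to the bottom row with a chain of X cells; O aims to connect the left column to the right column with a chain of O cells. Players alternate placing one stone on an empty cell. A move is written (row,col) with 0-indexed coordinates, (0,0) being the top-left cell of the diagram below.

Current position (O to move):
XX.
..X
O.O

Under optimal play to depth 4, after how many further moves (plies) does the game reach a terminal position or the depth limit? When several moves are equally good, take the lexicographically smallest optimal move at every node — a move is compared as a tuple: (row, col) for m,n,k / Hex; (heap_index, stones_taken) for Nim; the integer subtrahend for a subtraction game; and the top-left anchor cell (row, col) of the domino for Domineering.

PV length from [XX./..X/O.O]: 3 plies

p1 O@[XX./..X/O.O]: (0,2)[XXO/..X/O.O]+1* (1,0)[XX./O.X/O.O]-1 (1,1)[XX./.OX/O.O]+1 (2,1)[XX./..X/OOO]+1
p2 X@[XXO/..X/O.O]: (1,0)[XXO/X.X/O.O]-1* (1,1)[XXO/.XX/O.O]-1 (2,1)[XXO/..X/OXO]-1
p3 O@[XXO/X.X/O.O]: (1,1)[XXO/XOX/O.O]+1* (2,1)[XXO/X.X/OOO]+1
p4 X@[XXO/XOX/O.O] terminal -1; root [XX./..X/O.O] d4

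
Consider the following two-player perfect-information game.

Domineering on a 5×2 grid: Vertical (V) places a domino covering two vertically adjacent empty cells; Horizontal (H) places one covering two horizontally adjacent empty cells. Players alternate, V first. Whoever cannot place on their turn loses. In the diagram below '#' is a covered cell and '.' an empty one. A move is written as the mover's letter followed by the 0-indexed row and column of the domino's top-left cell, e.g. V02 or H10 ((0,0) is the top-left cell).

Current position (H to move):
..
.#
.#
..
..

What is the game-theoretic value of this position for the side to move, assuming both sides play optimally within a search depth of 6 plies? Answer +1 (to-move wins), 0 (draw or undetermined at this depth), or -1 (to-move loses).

value(../.#/.#/../.., H) = +1

ply 1, H at ../.#/.#/../.. | H00=-1→##/.#/.#/../..; H30=+1→../.#/.#/##/..*; H40=+1→../.#/.#/../##
ply 2, V at ../.#/.#/##/.. | V00=-1→#./##/.#/##/..*; V10=-1→../##/##/##/..
ply 3, H at #./##/.#/##/.. | H40=+1→#./##/.#/##/##*
ply 4: #./##/.#/##/## is terminal -1 (V); from ../.#/.#/../.. depth 6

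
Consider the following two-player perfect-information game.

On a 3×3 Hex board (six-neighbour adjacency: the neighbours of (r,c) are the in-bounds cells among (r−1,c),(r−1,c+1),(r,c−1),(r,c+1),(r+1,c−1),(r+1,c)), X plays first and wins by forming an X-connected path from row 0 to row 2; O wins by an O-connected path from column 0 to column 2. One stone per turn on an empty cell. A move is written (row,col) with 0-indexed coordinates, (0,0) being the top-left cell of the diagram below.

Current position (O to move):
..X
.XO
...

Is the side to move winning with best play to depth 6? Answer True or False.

O winning at [..X/.XO/...]: False

p1 O@[..X/.XO/...]: (0,0)[O.X/.XO/...]-1* (0,1)[.OX/.XO/...]-1 (1,0)[..X/OXO/...]-1 (2,0)[..X/.XO/O..]-1 (2,1)[..X/.XO/.O.]-1 (2,2)[..X/.XO/..O]-1
p2 X@[O.X/.XO/...]: (0,1)[OXX/.XO/...]+1* (1,0)[O.X/XXO/...]+1 (2,0)[O.X/.XO/X..]+1 (2,1)[O.X/.XO/.X.]+1 (2,2)[O.X/.XO/..X]+1
p3 O@[OXX/.XO/...]: (1,0)[OXX/OXO/...]-1* (2,0)[OXX/.XO/O..]-1 (2,1)[OXX/.XO/.O.]-1 (2,2)[OXX/.XO/..O]-1
p4 X@[OXX/OXO/...]: (2,0)[OXX/OXO/X..]+1* (2,1)[OXX/OXO/.X.]+1 (2,2)[OXX/OXO/..X]+1
p5 O@[OXX/OXO/X..] terminal -1; root [..X/.XO/...] d6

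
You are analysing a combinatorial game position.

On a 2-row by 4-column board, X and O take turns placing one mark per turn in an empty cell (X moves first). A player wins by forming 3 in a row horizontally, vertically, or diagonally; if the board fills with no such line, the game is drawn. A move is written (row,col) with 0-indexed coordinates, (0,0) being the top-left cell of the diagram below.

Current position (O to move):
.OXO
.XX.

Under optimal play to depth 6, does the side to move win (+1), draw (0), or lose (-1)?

value(.OXO/.XX., O) = -1

ply 1, O at .OXO/.XX. | (0,0)=-1→OOXO/.XX.*; (1,0)=-1→.OXO/OXX.; (1,3)=-1→.OXO/.XXO
ply 2, X at OOXO/.XX. | (1,0)=+1→OOXO/XXX.*; (1,3)=+1→OOXO/.XXX
ply 3: OOXO/XXX. is terminal -1 (O); from .OXO/.XX. depth 6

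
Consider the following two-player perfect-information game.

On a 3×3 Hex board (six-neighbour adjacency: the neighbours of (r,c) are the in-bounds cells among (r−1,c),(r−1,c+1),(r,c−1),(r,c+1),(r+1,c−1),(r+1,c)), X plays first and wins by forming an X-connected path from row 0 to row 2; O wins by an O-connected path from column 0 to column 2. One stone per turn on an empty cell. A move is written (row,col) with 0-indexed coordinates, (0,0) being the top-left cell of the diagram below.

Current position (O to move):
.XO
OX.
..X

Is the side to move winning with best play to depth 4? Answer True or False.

O winning at [.XO/OX./..X]: False

[.XO/OX./..X] O move#1: (0,0):-1/OXO/OX./..X*, (1,2):-1/.XO/OXO/..X, (2,0):-1/.XO/OX./O.X, (2,1):-1/.XO/OX./.OX
[OXO/OX./..X] X move#2: (1,2):+1/OXO/OXX/..X*, (2,0):+1/OXO/OX./X.X, (2,1):+1/OXO/OX./.XX
[OXO/OXX/..X] end (terminal -1, O#3); searched .XO/OX./..X to 4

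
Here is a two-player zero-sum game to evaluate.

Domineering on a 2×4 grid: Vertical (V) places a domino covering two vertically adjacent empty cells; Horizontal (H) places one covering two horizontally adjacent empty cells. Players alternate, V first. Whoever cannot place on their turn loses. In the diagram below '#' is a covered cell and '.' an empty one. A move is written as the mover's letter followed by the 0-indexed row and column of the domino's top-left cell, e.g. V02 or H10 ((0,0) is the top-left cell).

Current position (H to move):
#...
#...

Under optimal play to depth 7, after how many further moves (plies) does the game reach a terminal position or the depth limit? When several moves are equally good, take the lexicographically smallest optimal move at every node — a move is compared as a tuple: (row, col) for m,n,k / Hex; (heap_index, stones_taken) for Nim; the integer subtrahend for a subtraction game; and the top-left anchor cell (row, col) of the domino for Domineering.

[#.../#...] H move#1: H01:+1/###./#...*, H02:+1/#.##/#..., H11:+1/#.../###., H12:+1/#.../#.##
[###./#...] V move#2: V03:-1/####/#..#*
[####/#..#] H move#3: H11:+1/####/####*
[####/####] end (terminal -1, V#4); searched #.../#... to 7

PV length from [#.../#...]: 3 plies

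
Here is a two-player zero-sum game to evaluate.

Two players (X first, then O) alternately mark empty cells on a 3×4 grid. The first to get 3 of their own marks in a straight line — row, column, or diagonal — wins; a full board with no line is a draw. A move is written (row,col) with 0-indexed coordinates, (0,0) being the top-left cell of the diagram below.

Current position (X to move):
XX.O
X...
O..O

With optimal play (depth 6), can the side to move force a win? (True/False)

X winning at [XX.O/X.../O..O]: True

[XX.O/X.../O..O] X move#1: (0,2):+1/XXXO/X.../O..O*, (1,1):-1/XX.O/XX../O..O, (1,2):-1/XX.O/X.X./O..O, (1,3):+1/XX.O/X..X/O..O, (2,1):-1/XX.O/X.../OX.O, (2,2):-1/XX.O/X.../O.XO
[XXXO/X.../O..O] end (terminal -1, O#2); searched XX.O/X.../O..O to 6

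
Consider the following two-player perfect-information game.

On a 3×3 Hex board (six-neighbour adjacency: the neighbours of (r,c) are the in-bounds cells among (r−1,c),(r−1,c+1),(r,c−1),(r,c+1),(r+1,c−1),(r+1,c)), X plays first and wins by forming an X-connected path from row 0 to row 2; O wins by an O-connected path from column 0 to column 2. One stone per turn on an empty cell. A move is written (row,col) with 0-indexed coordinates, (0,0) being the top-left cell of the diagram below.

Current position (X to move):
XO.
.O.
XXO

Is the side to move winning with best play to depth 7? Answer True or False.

X winning at [XO./.O./XXO]: True

p1 X@[XO./.O./XXO]: (0,2)[XOX/.O./XXO]+1* (1,0)[XO./XO./XXO]+1 (1,2)[XO./.OX/XXO]+1
p2 O@[XOX/.O./XXO]: (1,0)[XOX/OO./XXO]-1* (1,2)[XOX/.OO/XXO]-1
p3 X@[XOX/OO./XXO]: (1,2)[XOX/OOX/XXO]+1*
p4 O@[XOX/OOX/XXO] terminal -1; root [XO./.O./XXO] d7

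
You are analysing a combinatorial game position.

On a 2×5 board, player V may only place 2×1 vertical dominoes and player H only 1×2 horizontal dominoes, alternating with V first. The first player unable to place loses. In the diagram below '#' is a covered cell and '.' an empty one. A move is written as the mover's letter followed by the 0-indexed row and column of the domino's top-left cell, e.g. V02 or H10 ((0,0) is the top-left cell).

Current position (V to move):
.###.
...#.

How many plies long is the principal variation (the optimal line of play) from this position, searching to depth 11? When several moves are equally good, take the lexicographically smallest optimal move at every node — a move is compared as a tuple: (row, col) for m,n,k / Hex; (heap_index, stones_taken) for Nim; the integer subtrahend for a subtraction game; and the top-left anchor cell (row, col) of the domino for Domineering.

[.###./...#.] V move#1: V00:+1/####./#..#.*, V04:-1/.####/...##
[####./#..#.] H move#2: H11:-1/####./####.*
[####./####.] V move#3: V04:+1/#####/#####*
[#####/#####] end (terminal -1, H#4); searched .###./...#. to 11

PV length from [.###./...#.]: 3 plies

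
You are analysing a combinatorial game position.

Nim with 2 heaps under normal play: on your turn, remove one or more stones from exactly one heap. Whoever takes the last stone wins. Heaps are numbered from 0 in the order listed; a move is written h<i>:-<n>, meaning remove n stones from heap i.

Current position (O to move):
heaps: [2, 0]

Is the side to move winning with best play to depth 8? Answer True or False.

O winning at [(2,0)]: True

[(2,0)] O move#1: h0:-1:-1/(1,0), h0:-2:+1/(0,0)*
[(0,0)] end (terminal -1, X#2); searched (2,0) to 8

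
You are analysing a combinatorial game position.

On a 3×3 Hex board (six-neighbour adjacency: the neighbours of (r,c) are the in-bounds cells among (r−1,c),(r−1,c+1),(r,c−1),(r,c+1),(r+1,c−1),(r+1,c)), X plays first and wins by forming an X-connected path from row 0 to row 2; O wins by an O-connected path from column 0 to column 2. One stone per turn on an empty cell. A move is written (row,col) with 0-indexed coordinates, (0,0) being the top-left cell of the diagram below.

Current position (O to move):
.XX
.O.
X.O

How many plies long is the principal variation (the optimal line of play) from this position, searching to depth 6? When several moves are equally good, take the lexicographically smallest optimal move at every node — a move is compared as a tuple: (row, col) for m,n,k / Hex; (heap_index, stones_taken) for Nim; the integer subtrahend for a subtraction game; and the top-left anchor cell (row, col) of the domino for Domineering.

[.XX/.O./X.O] O move#1: (0,0):-1/OXX/.O./X.O, (1,0):+1/.XX/OO./X.O*, (1,2):-1/.XX/.OO/X.O, (2,1):-1/.XX/.O./XOO
[.XX/OO./X.O] X move#2: (0,0):-1/XXX/OO./X.O*, (1,2):-1/.XX/OOX/X.O, (2,1):-1/.XX/OO./XXO
[XXX/OO./X.O] O move#3: (1,2):+1/XXX/OOO/X.O*, (2,1):+1/XXX/OO./XOO
[XXX/OOO/X.O] end (terminal -1, X#4); searched .XX/.O./X.O to 6

PV length from [.XX/.O./X.O]: 3 plies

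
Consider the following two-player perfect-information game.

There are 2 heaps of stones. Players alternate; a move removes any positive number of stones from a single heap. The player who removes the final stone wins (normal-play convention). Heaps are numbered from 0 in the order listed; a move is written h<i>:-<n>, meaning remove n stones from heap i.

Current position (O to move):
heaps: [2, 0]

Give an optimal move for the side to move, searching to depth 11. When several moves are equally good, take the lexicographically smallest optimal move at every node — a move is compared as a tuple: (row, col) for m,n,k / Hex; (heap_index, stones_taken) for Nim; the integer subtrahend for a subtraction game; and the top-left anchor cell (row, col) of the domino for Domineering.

ply 1, O at (2,0) | h0:-1=-1→(1,0); h0:-2=+1→(0,0)*
ply 2: (0,0) is terminal -1 (X); from (2,0) depth 11

O's best at [(2,0)]: h0:-2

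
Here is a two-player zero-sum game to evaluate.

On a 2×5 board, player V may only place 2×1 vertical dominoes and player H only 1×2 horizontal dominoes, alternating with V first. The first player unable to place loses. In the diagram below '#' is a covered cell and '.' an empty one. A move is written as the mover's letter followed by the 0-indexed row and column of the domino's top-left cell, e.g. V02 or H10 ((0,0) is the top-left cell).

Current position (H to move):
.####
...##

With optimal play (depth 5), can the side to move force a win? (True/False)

[.####/...##] H move#1: H10:+1/.####/##.##*, H11:-1/.####/.####
[.####/##.##] end (terminal -1, V#2); searched .####/...## to 5

H winning at [.####/...##]: True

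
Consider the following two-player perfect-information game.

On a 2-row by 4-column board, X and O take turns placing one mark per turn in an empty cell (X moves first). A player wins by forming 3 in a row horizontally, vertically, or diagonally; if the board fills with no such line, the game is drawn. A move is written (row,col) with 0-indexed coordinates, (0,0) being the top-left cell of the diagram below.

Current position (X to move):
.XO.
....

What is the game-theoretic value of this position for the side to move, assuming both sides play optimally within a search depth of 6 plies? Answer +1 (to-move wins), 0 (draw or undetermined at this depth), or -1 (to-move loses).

value(.XO./...., X) = 0

ply 1, X at .XO./.... | (0,0)=+0→XXO./....*; (0,3)=+0→.XOX/....; (1,0)=+0→.XO./X...; (1,1)=+0→.XO./.X..; (1,2)=+0→.XO./..X.; (1,3)=+0→.XO./...X
ply 2, O at XXO./.... | (0,3)=+0→XXOO/....*; (1,0)=+0→XXO./O...; (1,1)=+0→XXO./.O..; (1,2)=+0→XXO./..O.; (1,3)=+0→XXO./...O
ply 3, X at XXOO/.... | (1,0)=+0→XXOO/X...*; (1,1)=+0→XXOO/.X..; (1,2)=+0→XXOO/..X.; (1,3)=+0→XXOO/...X
ply 4, O at XXOO/X... | (1,1)=+0→XXOO/XO..*; (1,2)=+0→XXOO/X.O.; (1,3)=+0→XXOO/X..O
ply 5, X at XXOO/XO.. | (1,2)=+0→XXOO/XOX.*; (1,3)=+0→XXOO/XO.X
ply 6, O at XXOO/XOX. | (1,3)=+0→XXOO/XOXO*
ply 7: XXOO/XOXO is terminal +0 (X); from .XO./.... depth 6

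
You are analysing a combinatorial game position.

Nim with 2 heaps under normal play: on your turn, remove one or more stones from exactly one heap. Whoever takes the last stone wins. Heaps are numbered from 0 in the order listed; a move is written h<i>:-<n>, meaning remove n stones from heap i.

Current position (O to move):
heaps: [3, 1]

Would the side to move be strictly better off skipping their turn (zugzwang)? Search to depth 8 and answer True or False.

ply 1, O at (3,1) | h0:-1=-1→(2,1); h0:-2=+1→(1,1)*; h0:-3=-1→(0,1); h1:-1=-1→(3,0)
ply 2, X at (1,1) | h0:-1=-1→(0,1)*; h1:-1=-1→(1,0)
ply 3, O at (0,1) | h1:-1=+1→(0,0)*
ply 4: (0,0) is terminal -1 (X); from (3,1) depth 8
suppose O passes — search the same position with X to move:
pass> ply 1, X at (3,1) | h0:-1=-1→(2,1); h0:-2=+1→(1,1)*; h0:-3=-1→(0,1); h1:-1=-1→(3,0)
pass> ply 2, O at (1,1) | h0:-1=-1→(0,1)*; h1:-1=-1→(1,0)
pass> ply 3, X at (0,1) | h1:-1=+1→(0,0)*
pass> ply 4: (0,0) is terminal -1 (O); from (3,1) depth 8
for O: play +1, pass -1

zugzwang((3,1), O) = False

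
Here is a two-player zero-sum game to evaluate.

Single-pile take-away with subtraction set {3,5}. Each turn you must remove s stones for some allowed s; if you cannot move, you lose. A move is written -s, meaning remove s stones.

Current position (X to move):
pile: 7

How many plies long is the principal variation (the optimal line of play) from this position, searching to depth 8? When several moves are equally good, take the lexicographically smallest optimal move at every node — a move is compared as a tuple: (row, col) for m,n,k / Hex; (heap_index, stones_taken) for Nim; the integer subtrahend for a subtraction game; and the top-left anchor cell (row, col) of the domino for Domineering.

[7] X move#1: -3:-1/4, -5:+1/2*
[2] end (terminal -1, O#2); searched 7 to 8

PV length from [7]: 1 ply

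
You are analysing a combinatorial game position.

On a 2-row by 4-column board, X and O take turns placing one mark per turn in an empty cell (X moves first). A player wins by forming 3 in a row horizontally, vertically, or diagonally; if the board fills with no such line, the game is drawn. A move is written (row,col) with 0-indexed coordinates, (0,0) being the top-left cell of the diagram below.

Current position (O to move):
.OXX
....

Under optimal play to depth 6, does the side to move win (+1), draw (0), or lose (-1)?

p1 O@[.OXX/....]: (0,0)[OOXX/....]+0* (1,0)[.OXX/O...]+0 (1,1)[.OXX/.O..]+0 (1,2)[.OXX/..O.]+0 (1,3)[.OXX/...O]+0
p2 X@[OOXX/....]: (1,0)[OOXX/X...]+0* (1,1)[OOXX/.X..]+0 (1,2)[OOXX/..X.]+0 (1,3)[OOXX/...X]+0
p3 O@[OOXX/X...]: (1,1)[OOXX/XO..]+0* (1,2)[OOXX/X.O.]+0 (1,3)[OOXX/X..O]+0
p4 X@[OOXX/XO..]: (1,2)[OOXX/XOX.]+0* (1,3)[OOXX/XO.X]+0
p5 O@[OOXX/XOX.]: (1,3)[OOXX/XOXO]+0*
p6 X@[OOXX/XOXO] terminal +0; root [.OXX/....] d6

value(.OXX/...., O) = 0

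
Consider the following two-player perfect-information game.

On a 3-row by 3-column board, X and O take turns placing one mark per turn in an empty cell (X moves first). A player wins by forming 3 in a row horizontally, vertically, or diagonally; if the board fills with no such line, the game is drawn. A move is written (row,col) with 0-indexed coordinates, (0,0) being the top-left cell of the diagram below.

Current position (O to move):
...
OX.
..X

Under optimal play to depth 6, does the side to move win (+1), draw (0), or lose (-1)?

p1 O@[.../OX./..X]: (0,0)[O../OX./..X]-1* (0,1)[.O./OX./..X]-1 (0,2)[..O/OX./..X]-1 (1,2)[.../OXO/..X]-1 (2,0)[.../OX./O.X]-1 (2,1)[.../OX./.OX]-1
p2 X@[O../OX./..X]: (0,1)[OX./OX./..X]-1 (0,2)[O.X/OX./..X]-1 (1,2)[O../OXX/..X]-1 (2,0)[O../OX./X.X]+1* (2,1)[O../OX./.XX]-1
p3 O@[O../OX./X.X]: (0,1)[OO./OX./X.X]-1* (0,2)[O.O/OX./X.X]-1 (1,2)[O../OXO/X.X]-1 (2,1)[O../OX./XOX]-1
p4 X@[OO./OX./X.X]: (0,2)[OOX/OX./X.X]+1* (1,2)[OO./OXX/X.X]-1 (2,1)[OO./OX./XXX]+1
p5 O@[OOX/OX./X.X] terminal -1; root [.../OX./..X] d6

value(.../OX./..X, O) = -1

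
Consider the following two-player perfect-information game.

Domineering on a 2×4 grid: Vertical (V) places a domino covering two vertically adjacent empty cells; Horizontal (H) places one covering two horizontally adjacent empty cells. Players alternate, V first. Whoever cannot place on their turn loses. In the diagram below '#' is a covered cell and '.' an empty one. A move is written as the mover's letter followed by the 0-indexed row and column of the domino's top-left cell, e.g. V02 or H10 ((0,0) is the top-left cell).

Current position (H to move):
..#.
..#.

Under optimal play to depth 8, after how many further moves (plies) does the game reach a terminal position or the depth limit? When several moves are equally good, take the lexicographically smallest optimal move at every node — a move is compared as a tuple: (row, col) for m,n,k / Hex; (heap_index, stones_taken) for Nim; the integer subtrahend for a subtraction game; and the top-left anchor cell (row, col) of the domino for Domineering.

ply 1, H at ..#./..#. | H00=+1→###./..#.*; H10=+1→..#./###.
ply 2, V at ###./..#. | V03=-1→####/..##*
ply 3, H at ####/..## | H10=+1→####/####*
ply 4: ####/#### is terminal -1 (V); from ..#./..#. depth 8

PV length from [..#./..#.]: 3 plies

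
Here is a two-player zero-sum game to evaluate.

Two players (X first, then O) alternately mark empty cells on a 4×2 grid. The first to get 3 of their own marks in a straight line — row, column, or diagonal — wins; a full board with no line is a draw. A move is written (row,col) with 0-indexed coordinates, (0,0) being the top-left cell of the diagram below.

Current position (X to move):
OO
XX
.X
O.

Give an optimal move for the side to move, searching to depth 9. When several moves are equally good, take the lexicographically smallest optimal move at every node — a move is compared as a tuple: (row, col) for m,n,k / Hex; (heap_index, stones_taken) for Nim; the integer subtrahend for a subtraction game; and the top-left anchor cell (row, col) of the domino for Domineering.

ply 1, X at OO/XX/.X/O. | (2,0)=+0→OO/XX/XX/O.; (3,1)=+1→OO/XX/.X/OX*
ply 2: OO/XX/.X/OX is terminal -1 (O); from OO/XX/.X/O. depth 9

X's best at [OO/XX/.X/O.]: (3,1)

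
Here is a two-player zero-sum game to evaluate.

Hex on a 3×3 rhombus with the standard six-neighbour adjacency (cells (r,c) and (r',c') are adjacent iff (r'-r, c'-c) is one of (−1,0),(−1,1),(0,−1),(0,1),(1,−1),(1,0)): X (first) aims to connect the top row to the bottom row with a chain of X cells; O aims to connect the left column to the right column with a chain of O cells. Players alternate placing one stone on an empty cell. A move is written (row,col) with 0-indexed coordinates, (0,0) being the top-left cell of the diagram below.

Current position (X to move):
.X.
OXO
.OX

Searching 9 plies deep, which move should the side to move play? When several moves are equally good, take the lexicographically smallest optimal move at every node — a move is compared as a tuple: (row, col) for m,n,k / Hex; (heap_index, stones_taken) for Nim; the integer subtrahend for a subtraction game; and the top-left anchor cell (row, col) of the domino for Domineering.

X's best at [.X./OXO/.OX]: (2,0)

p1 X@[.X./OXO/.OX]: (0,0)[XX./OXO/.OX]-1 (0,2)[.XX/OXO/.OX]-1 (2,0)[.X./OXO/XOX]+1*
p2 O@[.X./OXO/XOX] terminal -1; root [.X./OXO/.OX] d9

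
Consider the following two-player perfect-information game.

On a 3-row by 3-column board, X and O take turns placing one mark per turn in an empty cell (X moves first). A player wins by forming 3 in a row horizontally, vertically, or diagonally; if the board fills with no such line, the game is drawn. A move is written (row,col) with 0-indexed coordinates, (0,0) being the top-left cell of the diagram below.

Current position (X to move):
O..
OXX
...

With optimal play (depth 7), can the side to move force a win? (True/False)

[O../OXX/...] X move#1: (0,1):-1/OX./OXX/..., (0,2):-1/O.X/OXX/..., (2,0):+0/O../OXX/X..*, (2,1):-1/O../OXX/.X., (2,2):-1/O../OXX/..X
[O../OXX/X..] O move#2: (0,1):-1/OO./OXX/X.., (0,2):+0/O.O/OXX/X..*, (2,1):-1/O../OXX/XO., (2,2):-1/O../OXX/X.O
[O.O/OXX/X..] X move#3: (0,1):+0/OXO/OXX/X..*, (2,1):-1/O.O/OXX/XX., (2,2):-1/O.O/OXX/X.X
[OXO/OXX/X..] O move#4: (2,1):+0/OXO/OXX/XO.*, (2,2):-1/OXO/OXX/X.O
[OXO/OXX/XO.] X move#5: (2,2):+0/OXO/OXX/XOX*
[OXO/OXX/XOX] end (terminal +0, O#6); searched O../OXX/... to 7

X winning at [O../OXX/...]: False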